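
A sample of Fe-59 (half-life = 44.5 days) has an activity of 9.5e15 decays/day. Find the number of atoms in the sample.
N = A/λ = 6.099e17 atoms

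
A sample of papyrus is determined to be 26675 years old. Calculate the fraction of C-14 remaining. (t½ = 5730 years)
N/N₀ = (1/2)^(t/t½) = 0.03968 = 3.97%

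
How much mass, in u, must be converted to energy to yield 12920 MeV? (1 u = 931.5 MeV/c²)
m = E/c² = 13.87 u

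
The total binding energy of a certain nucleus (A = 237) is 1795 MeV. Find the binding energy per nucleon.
B.E./A = 1795/237 = 7.574 MeV/nucleon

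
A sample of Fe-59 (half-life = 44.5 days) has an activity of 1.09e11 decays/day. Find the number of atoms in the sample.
N = A/λ = 6.998e12 atoms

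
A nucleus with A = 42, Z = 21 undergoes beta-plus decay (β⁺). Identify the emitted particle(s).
β⁺: positron (e⁺) + neutrino (νₑ)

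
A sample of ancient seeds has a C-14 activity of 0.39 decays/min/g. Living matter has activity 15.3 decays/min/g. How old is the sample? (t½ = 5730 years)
Age = t½ × log₂(A₀/A) = 30330 years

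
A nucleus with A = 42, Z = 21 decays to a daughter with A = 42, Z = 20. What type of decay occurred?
ΔA = 0, ΔZ = -1 ⇒ beta-plus decay (β⁺) or electron capture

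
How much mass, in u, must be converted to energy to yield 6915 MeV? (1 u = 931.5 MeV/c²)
m = E/c² = 7.424 u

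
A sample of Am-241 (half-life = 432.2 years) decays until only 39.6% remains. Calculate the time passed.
t = t½ × log₂(N₀/N) = 577.6 years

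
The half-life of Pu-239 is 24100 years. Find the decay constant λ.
λ = ln(2)/t½ = 2.876e-5 year⁻¹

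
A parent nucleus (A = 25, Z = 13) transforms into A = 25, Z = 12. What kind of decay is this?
ΔA = 0, ΔZ = -1 ⇒ beta-plus decay (β⁺) or electron capture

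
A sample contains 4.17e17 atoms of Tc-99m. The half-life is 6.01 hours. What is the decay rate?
A = λN = 4.809e16 decays/hour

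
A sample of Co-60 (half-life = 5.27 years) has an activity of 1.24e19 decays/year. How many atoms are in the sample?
N = A/λ = 9.428e19 atoms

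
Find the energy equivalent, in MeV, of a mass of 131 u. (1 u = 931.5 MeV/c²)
E = mc² = 1.22e5 MeV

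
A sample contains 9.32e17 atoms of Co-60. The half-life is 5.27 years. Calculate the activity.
A = λN = 1.226e17 decays/year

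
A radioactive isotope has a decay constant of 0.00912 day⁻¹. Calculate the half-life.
t½ = ln(2)/λ = 76 days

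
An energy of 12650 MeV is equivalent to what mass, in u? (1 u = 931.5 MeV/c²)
m = E/c² = 13.58 u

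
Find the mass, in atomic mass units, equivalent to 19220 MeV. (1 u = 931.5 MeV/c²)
m = E/c² = 20.63 u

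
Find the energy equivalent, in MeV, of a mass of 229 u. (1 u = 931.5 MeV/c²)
E = mc² = 2.133e5 MeV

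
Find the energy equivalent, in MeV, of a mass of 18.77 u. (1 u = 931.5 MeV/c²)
E = mc² = 17480 MeV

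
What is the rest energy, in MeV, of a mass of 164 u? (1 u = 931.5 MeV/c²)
E = mc² = 1.528e5 MeV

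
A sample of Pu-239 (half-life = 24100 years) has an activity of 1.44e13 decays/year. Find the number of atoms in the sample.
N = A/λ = 5.007e17 atoms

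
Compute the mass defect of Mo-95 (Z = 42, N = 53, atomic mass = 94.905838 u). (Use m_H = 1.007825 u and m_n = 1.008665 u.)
Δm = Z·m_H + N·m_n − M = 0.8821 u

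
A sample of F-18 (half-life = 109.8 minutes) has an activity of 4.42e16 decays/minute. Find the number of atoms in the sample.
N = A/λ = 7.002e18 atoms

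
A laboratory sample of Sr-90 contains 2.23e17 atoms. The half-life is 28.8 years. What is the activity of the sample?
A = λN = 5.367e15 decays/year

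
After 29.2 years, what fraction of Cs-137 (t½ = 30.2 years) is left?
N/N₀ = (1/2)^(t/t½) = 0.5116 = 51.2%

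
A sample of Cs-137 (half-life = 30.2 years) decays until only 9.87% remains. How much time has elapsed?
t = t½ × log₂(N₀/N) = 100.9 years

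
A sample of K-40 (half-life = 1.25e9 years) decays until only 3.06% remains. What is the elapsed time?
t = t½ × log₂(N₀/N) = 6.288e9 years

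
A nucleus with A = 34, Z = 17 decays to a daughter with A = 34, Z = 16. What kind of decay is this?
ΔA = 0, ΔZ = -1 ⇒ beta-plus decay (β⁺) or electron capture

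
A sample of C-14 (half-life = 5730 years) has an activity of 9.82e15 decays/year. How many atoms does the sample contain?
N = A/λ = 8.118e19 atoms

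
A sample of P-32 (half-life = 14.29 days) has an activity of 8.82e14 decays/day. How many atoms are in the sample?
N = A/λ = 1.818e16 atoms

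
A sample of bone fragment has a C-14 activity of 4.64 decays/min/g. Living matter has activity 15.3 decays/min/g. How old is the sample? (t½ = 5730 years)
Age = t½ × log₂(A₀/A) = 9863 years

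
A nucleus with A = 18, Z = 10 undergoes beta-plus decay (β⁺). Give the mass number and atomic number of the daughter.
Daughter: A = 18, Z = 9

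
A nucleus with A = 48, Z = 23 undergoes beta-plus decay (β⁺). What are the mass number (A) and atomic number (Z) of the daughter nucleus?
Daughter: A = 48, Z = 22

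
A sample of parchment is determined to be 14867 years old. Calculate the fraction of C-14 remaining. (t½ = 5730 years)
N/N₀ = (1/2)^(t/t½) = 0.1656 = 16.6%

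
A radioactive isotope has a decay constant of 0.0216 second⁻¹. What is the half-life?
t½ = ln(2)/λ = 32.09 seconds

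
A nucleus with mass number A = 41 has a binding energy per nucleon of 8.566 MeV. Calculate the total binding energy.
B.E. = 8.566 × 41 = 351.2 MeV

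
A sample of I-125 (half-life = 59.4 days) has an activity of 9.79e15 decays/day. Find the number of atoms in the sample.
N = A/λ = 8.39e17 atoms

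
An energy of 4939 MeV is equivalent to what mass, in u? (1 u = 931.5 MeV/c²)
m = E/c² = 5.302 u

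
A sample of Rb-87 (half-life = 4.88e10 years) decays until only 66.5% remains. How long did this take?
t = t½ × log₂(N₀/N) = 2.872e10 years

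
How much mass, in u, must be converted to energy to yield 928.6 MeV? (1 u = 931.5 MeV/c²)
m = E/c² = 0.9969 u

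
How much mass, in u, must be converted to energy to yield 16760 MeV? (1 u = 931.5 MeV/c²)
m = E/c² = 17.99 u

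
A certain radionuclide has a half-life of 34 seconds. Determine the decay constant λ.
λ = ln(2)/t½ = 0.02039 second⁻¹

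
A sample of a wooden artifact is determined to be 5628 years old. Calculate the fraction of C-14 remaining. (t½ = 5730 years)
N/N₀ = (1/2)^(t/t½) = 0.5062 = 50.6%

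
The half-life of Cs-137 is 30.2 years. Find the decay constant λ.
λ = ln(2)/t½ = 0.02295 year⁻¹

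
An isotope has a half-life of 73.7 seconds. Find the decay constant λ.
λ = ln(2)/t½ = 0.009405 second⁻¹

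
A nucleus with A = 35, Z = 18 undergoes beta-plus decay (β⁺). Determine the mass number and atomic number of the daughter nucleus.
Daughter: A = 35, Z = 17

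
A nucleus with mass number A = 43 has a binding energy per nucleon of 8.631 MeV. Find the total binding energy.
B.E. = 8.631 × 43 = 371.1 MeV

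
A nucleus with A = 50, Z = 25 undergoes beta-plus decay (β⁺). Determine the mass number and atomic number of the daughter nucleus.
Daughter: A = 50, Z = 24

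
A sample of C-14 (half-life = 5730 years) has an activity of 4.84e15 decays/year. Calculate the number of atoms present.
N = A/λ = 4.001e19 atoms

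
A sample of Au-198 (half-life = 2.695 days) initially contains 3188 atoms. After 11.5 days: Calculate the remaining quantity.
N = N₀(1/2)^(t/t½) = 165.6 atoms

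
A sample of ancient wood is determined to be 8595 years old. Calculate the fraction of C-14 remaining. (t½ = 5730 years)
N/N₀ = (1/2)^(t/t½) = 0.3536 = 35.4%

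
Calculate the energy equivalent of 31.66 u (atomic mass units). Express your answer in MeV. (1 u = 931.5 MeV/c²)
E = mc² = 29490 MeV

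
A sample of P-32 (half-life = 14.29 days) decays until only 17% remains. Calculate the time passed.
t = t½ × log₂(N₀/N) = 36.53 days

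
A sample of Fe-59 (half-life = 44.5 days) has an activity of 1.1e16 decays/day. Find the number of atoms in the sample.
N = A/λ = 7.062e17 atoms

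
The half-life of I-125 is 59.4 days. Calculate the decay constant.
λ = ln(2)/t½ = 0.01167 day⁻¹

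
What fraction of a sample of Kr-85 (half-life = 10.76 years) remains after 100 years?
N/N₀ = (1/2)^(t/t½) = 0.001593 = 0.159%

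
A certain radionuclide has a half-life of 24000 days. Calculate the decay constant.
λ = ln(2)/t½ = 2.888e-5 day⁻¹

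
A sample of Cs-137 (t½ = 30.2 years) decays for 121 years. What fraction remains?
N/N₀ = (1/2)^(t/t½) = 0.06221 = 6.22%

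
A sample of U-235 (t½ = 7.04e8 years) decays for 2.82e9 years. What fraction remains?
N/N₀ = (1/2)^(t/t½) = 0.06225 = 6.23%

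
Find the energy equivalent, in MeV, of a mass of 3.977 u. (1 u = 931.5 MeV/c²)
E = mc² = 3705 MeV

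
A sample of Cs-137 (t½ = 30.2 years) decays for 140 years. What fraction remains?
N/N₀ = (1/2)^(t/t½) = 0.04023 = 4.02%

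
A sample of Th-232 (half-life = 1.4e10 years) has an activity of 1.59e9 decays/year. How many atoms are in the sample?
N = A/λ = 3.211e19 atoms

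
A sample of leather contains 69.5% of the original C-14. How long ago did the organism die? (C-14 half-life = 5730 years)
Age = t½ × log₂(1/ratio) = 3008 years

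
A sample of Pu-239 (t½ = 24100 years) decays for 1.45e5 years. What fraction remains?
N/N₀ = (1/2)^(t/t½) = 0.01545 = 1.54%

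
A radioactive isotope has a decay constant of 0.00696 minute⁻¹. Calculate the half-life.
t½ = ln(2)/λ = 99.59 minutes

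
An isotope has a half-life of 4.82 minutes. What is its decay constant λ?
λ = ln(2)/t½ = 0.1438 minute⁻¹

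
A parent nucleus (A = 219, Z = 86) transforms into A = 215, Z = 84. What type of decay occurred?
ΔA = -4, ΔZ = -2 ⇒ alpha decay (α)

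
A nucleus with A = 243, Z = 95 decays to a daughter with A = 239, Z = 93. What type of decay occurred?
ΔA = -4, ΔZ = -2 ⇒ alpha decay (α)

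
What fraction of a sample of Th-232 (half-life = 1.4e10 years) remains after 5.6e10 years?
N/N₀ = (1/2)^(t/t½) = 0.0625 = 6.25%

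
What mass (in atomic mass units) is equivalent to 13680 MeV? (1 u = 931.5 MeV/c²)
m = E/c² = 14.69 u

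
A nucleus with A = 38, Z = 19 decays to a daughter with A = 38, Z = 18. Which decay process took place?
ΔA = 0, ΔZ = -1 ⇒ beta-plus decay (β⁺) or electron capture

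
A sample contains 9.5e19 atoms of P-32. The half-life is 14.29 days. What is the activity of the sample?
A = λN = 4.608e18 decays/day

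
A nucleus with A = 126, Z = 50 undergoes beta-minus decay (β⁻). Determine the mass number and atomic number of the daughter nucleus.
Daughter: A = 126, Z = 51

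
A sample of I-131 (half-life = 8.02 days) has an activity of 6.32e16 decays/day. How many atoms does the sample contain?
N = A/λ = 7.313e17 atoms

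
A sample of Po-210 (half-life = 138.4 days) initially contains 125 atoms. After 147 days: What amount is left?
N = N₀(1/2)^(t/t½) = 59.87 atoms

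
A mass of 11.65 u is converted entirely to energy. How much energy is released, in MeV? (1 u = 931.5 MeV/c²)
E = mc² = 10850 MeV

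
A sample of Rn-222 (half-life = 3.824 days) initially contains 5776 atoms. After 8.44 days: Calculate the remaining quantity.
N = N₀(1/2)^(t/t½) = 1251 atoms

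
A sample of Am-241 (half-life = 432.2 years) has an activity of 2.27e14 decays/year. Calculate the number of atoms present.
N = A/λ = 1.415e17 atoms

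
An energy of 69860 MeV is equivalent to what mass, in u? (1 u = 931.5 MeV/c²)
m = E/c² = 75 u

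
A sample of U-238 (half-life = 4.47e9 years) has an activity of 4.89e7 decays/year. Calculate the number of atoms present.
N = A/λ = 3.153e17 atoms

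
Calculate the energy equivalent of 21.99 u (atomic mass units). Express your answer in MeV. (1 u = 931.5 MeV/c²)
E = mc² = 20480 MeV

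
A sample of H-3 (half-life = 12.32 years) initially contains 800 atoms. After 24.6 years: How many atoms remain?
N = N₀(1/2)^(t/t½) = 200.5 atoms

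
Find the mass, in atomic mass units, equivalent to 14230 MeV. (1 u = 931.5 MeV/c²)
m = E/c² = 15.28 u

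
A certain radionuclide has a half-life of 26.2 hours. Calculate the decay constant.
λ = ln(2)/t½ = 0.02646 hour⁻¹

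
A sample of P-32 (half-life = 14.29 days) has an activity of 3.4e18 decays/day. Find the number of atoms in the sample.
N = A/λ = 7.009e19 atoms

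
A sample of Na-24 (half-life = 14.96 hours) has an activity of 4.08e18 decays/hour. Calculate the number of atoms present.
N = A/λ = 8.806e19 atoms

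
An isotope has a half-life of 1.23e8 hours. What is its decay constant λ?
λ = ln(2)/t½ = 5.635e-9 hour⁻¹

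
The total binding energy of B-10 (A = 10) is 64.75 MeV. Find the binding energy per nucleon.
B.E./A = 64.75/10 = 6.475 MeV/nucleon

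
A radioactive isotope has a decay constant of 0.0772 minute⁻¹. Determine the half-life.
t½ = ln(2)/λ = 8.979 minutes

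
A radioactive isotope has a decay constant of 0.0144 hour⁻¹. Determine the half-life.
t½ = ln(2)/λ = 48.14 hours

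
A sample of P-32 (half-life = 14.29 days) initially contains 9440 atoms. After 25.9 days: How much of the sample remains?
N = N₀(1/2)^(t/t½) = 2688 atoms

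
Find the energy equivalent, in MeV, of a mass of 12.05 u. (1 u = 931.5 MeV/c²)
E = mc² = 11220 MeV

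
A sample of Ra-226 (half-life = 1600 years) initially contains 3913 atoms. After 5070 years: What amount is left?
N = N₀(1/2)^(t/t½) = 435.1 atoms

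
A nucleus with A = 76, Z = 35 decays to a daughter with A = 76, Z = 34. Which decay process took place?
ΔA = 0, ΔZ = -1 ⇒ beta-plus decay (β⁺) or electron capture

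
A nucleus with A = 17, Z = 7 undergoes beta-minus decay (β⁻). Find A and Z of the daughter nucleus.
Daughter: A = 17, Z = 8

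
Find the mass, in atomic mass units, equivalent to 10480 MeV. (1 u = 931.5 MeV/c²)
m = E/c² = 11.25 u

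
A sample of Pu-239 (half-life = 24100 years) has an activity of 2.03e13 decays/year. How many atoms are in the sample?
N = A/λ = 7.058e17 atoms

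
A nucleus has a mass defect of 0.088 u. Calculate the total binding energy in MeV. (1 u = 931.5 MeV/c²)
B.E. = Δm × 931.5 = 81.97 MeV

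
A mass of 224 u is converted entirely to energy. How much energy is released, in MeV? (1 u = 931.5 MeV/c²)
E = mc² = 2.087e5 MeV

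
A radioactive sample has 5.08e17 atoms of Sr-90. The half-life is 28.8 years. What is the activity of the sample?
A = λN = 1.223e16 decays/year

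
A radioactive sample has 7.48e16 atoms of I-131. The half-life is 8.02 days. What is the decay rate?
A = λN = 6.465e15 decays/day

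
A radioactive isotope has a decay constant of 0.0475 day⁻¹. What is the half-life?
t½ = ln(2)/λ = 14.59 days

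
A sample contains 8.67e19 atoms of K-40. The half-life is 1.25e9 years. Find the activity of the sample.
A = λN = 4.808e10 decays/year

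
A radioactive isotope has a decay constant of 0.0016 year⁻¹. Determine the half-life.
t½ = ln(2)/λ = 433.2 years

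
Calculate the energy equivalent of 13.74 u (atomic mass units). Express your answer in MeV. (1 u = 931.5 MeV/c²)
E = mc² = 12800 MeV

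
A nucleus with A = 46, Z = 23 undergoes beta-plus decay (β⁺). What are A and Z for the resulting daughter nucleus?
Daughter: A = 46, Z = 22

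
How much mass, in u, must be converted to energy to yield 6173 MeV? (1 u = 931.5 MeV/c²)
m = E/c² = 6.627 u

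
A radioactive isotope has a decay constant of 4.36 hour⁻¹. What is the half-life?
t½ = ln(2)/λ = 0.159 hours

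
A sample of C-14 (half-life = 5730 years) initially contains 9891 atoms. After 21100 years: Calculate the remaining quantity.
N = N₀(1/2)^(t/t½) = 770.4 atoms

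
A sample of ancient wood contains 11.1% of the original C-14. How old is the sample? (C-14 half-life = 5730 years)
Age = t½ × log₂(1/ratio) = 18170 years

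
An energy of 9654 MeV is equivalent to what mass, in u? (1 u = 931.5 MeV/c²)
m = E/c² = 10.36 u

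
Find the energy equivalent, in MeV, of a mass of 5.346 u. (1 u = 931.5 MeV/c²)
E = mc² = 4980 MeV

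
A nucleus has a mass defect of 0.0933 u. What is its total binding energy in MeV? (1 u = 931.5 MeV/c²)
B.E. = Δm × 931.5 = 86.91 MeV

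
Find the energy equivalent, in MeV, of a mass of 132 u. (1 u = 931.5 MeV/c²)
E = mc² = 1.23e5 MeV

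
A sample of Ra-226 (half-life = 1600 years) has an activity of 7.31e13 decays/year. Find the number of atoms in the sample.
N = A/λ = 1.687e17 atoms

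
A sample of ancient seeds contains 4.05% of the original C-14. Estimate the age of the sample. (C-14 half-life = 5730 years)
Age = t½ × log₂(1/ratio) = 26510 years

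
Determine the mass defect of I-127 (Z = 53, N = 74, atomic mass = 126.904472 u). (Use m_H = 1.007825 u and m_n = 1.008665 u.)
Δm = Z·m_H + N·m_n − M = 1.151 u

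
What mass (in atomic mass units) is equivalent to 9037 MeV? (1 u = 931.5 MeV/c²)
m = E/c² = 9.702 u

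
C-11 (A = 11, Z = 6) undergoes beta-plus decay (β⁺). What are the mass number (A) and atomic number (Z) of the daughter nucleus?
Daughter: A = 11, Z = 5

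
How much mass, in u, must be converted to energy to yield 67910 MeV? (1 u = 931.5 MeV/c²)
m = E/c² = 72.9 u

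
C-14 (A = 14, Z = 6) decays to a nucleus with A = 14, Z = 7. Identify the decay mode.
ΔA = 0, ΔZ = +1 ⇒ beta-minus decay (β⁻)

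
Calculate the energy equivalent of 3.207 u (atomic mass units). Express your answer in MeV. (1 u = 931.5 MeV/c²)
E = mc² = 2987 MeV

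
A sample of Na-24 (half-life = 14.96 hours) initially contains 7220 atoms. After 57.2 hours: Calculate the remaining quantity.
N = N₀(1/2)^(t/t½) = 510 atoms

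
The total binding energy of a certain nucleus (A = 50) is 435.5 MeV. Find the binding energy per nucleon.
B.E./A = 435.5/50 = 8.71 MeV/nucleon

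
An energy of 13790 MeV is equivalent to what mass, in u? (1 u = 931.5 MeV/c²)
m = E/c² = 14.8 u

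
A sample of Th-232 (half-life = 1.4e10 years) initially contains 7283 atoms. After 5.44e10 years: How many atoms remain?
N = N₀(1/2)^(t/t½) = 492.7 atoms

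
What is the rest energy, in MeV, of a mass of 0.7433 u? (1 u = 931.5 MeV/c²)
E = mc² = 692.4 MeV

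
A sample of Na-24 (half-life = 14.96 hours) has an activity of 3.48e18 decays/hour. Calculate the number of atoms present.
N = A/λ = 7.511e19 atoms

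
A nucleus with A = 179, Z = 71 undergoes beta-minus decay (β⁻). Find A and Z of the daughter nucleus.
Daughter: A = 179, Z = 72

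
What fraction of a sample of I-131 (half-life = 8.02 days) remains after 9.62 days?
N/N₀ = (1/2)^(t/t½) = 0.4354 = 43.5%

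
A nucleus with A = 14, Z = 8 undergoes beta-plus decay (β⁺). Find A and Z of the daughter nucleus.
Daughter: A = 14, Z = 7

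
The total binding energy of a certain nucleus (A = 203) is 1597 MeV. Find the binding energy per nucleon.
B.E./A = 1597/203 = 7.867 MeV/nucleon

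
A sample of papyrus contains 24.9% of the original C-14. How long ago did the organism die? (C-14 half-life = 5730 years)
Age = t½ × log₂(1/ratio) = 11490 years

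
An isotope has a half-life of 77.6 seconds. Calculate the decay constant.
λ = ln(2)/t½ = 0.008932 second⁻¹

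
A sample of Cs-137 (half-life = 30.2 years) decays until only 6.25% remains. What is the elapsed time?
t = t½ × log₂(N₀/N) = 120.8 years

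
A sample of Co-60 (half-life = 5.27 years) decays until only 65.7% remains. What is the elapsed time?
t = t½ × log₂(N₀/N) = 3.194 years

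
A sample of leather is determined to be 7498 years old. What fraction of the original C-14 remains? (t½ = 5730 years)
N/N₀ = (1/2)^(t/t½) = 0.4037 = 40.4%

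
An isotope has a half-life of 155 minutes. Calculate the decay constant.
λ = ln(2)/t½ = 0.004472 minute⁻¹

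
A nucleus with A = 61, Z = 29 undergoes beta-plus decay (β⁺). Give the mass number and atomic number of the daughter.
Daughter: A = 61, Z = 28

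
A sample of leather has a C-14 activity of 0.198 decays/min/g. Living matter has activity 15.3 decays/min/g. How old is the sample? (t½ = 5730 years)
Age = t½ × log₂(A₀/A) = 35940 years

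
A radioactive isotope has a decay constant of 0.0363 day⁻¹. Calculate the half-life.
t½ = ln(2)/λ = 19.09 days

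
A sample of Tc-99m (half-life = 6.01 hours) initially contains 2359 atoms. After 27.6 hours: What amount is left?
N = N₀(1/2)^(t/t½) = 97.79 atoms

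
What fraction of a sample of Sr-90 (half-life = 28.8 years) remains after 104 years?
N/N₀ = (1/2)^(t/t½) = 0.08184 = 8.18%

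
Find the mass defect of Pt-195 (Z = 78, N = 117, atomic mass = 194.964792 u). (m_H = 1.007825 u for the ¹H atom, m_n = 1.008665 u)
Δm = Z·m_H + N·m_n − M = 1.659 u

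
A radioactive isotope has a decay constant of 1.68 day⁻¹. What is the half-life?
t½ = ln(2)/λ = 0.4126 days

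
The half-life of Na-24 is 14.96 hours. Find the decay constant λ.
λ = ln(2)/t½ = 0.04633 hour⁻¹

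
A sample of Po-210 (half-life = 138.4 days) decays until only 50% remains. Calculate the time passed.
t = t½ × log₂(N₀/N) = 138.4 days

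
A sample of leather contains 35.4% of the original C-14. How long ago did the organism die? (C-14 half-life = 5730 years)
Age = t½ × log₂(1/ratio) = 8585 years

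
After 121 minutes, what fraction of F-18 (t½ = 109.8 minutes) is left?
N/N₀ = (1/2)^(t/t½) = 0.4659 = 46.6%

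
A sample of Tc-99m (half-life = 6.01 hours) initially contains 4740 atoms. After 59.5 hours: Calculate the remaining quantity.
N = N₀(1/2)^(t/t½) = 4.961 atoms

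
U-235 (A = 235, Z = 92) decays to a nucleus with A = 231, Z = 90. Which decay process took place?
ΔA = -4, ΔZ = -2 ⇒ alpha decay (α)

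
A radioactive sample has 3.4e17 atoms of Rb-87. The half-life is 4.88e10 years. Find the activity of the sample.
A = λN = 4.829e6 decays/year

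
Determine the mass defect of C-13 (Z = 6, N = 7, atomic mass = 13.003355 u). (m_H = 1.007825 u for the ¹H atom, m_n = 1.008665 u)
Δm = Z·m_H + N·m_n − M = 0.1043 u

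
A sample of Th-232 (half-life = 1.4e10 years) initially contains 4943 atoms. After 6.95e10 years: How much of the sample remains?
N = N₀(1/2)^(t/t½) = 158.3 atoms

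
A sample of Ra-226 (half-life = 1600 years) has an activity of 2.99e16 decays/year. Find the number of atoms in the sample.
N = A/λ = 6.902e19 atoms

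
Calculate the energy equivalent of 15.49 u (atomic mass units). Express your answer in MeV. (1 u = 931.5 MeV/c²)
E = mc² = 14430 MeV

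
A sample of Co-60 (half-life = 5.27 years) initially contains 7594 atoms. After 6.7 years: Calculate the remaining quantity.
N = N₀(1/2)^(t/t½) = 3146 atoms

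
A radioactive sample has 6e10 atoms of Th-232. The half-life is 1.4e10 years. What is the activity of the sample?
A = λN = 2.971 decays/year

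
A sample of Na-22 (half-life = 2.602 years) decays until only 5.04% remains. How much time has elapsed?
t = t½ × log₂(N₀/N) = 11.22 years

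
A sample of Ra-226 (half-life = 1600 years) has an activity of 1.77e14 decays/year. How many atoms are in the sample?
N = A/λ = 4.086e17 atoms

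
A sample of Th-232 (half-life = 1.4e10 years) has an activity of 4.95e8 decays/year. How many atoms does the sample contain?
N = A/λ = 9.998e18 atoms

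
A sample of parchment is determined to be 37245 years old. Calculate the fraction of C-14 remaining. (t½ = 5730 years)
N/N₀ = (1/2)^(t/t½) = 0.01105 = 1.1%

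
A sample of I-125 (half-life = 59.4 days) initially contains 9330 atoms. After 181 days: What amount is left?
N = N₀(1/2)^(t/t½) = 1129 atoms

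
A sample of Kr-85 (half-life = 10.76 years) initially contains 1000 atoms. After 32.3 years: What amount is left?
N = N₀(1/2)^(t/t½) = 124.8 atoms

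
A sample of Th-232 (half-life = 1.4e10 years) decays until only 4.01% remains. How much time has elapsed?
t = t½ × log₂(N₀/N) = 6.496e10 years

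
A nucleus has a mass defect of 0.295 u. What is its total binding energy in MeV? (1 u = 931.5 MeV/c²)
B.E. = Δm × 931.5 = 274.8 MeV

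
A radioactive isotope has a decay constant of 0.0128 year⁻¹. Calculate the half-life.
t½ = ln(2)/λ = 54.15 years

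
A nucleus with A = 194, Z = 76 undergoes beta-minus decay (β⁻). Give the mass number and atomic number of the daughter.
Daughter: A = 194, Z = 77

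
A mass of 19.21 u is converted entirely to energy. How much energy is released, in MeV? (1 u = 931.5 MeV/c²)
E = mc² = 17890 MeV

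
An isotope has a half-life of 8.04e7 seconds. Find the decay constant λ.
λ = ln(2)/t½ = 8.621e-9 second⁻¹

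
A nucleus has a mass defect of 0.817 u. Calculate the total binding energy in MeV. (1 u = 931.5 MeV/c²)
B.E. = Δm × 931.5 = 761 MeV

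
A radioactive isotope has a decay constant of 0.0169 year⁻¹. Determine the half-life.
t½ = ln(2)/λ = 41.01 years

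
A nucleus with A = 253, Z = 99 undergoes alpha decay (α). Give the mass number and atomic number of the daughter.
Daughter: A = 249, Z = 97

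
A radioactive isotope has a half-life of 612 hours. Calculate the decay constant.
λ = ln(2)/t½ = 0.001133 hour⁻¹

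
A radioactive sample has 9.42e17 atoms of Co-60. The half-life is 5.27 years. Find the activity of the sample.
A = λN = 1.239e17 decays/year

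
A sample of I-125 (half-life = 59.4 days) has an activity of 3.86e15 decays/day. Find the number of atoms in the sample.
N = A/λ = 3.308e17 atoms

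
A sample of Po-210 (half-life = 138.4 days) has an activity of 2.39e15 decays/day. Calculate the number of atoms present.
N = A/λ = 4.772e17 atoms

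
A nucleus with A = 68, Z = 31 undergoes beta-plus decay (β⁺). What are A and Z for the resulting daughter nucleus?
Daughter: A = 68, Z = 30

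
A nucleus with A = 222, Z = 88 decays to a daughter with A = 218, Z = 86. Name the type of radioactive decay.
ΔA = -4, ΔZ = -2 ⇒ alpha decay (α)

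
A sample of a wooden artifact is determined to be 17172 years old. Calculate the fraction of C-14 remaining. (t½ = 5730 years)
N/N₀ = (1/2)^(t/t½) = 0.1253 = 12.5%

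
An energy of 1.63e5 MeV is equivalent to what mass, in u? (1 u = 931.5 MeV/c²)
m = E/c² = 175 u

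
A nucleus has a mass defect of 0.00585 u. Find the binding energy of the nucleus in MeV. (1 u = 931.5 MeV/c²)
B.E. = Δm × 931.5 = 5.449 MeV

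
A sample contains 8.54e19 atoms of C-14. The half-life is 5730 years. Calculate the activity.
A = λN = 1.033e16 decays/year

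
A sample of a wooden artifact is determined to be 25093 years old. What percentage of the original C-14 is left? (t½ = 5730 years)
N/N₀ = (1/2)^(t/t½) = 0.04805 = 4.81%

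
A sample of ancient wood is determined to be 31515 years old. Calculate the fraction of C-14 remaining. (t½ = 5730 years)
N/N₀ = (1/2)^(t/t½) = 0.0221 = 2.21%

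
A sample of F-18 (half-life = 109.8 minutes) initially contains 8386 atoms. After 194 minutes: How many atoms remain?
N = N₀(1/2)^(t/t½) = 2464 atoms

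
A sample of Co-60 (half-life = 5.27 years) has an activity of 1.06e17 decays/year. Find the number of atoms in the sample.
N = A/λ = 8.059e17 atoms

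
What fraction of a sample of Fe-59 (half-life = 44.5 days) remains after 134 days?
N/N₀ = (1/2)^(t/t½) = 0.124 = 12.4%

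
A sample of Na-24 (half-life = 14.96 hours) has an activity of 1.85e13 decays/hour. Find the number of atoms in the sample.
N = A/λ = 3.993e14 atoms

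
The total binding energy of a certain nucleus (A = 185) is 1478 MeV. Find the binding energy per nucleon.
B.E./A = 1478/185 = 7.989 MeV/nucleon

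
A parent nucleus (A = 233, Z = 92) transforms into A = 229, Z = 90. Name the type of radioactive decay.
ΔA = -4, ΔZ = -2 ⇒ alpha decay (α)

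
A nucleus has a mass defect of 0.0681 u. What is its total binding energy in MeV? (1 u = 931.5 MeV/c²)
B.E. = Δm × 931.5 = 63.44 MeV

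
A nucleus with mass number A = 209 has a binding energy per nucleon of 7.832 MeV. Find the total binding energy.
B.E. = 7.832 × 209 = 1637 MeV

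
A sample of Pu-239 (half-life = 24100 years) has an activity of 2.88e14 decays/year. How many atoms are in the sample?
N = A/λ = 1.001e19 atoms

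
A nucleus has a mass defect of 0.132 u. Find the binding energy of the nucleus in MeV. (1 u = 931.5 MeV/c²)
B.E. = Δm × 931.5 = 123 MeV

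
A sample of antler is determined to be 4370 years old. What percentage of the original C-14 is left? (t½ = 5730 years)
N/N₀ = (1/2)^(t/t½) = 0.5894 = 58.9%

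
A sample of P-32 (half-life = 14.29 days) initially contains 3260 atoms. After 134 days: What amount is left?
N = N₀(1/2)^(t/t½) = 4.902 atoms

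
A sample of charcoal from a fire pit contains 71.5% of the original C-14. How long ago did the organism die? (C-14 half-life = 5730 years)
Age = t½ × log₂(1/ratio) = 2773 years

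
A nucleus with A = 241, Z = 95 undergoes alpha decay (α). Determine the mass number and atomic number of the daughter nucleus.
Daughter: A = 237, Z = 93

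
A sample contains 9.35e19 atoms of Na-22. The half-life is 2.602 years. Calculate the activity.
A = λN = 2.491e19 decays/year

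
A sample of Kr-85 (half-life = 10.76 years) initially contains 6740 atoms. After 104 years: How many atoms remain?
N = N₀(1/2)^(t/t½) = 8.3 atoms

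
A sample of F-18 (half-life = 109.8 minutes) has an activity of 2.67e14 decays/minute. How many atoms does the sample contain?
N = A/λ = 4.229e16 atoms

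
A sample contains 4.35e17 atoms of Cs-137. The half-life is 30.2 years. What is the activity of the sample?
A = λN = 9.984e15 decays/year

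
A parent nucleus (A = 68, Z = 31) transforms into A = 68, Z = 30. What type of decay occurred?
ΔA = 0, ΔZ = -1 ⇒ beta-plus decay (β⁺) or electron capture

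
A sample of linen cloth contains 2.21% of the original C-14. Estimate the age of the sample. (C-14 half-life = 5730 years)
Age = t½ × log₂(1/ratio) = 31510 years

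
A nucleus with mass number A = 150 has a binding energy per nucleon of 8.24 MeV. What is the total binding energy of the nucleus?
B.E. = 8.24 × 150 = 1236 MeV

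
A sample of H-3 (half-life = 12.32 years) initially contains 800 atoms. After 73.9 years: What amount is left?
N = N₀(1/2)^(t/t½) = 12.51 atoms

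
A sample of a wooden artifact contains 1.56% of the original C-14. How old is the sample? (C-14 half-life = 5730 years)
Age = t½ × log₂(1/ratio) = 34390 years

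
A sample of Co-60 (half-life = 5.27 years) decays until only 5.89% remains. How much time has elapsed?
t = t½ × log₂(N₀/N) = 21.53 years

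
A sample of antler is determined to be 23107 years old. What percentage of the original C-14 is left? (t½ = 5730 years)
N/N₀ = (1/2)^(t/t½) = 0.0611 = 6.11%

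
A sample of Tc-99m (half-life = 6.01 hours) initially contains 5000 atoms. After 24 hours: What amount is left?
N = N₀(1/2)^(t/t½) = 313.9 atoms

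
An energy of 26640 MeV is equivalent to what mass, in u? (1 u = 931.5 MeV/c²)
m = E/c² = 28.6 u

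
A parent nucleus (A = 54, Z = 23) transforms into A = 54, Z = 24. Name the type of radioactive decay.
ΔA = 0, ΔZ = +1 ⇒ beta-minus decay (β⁻)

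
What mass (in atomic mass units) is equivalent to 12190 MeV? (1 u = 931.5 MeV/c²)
m = E/c² = 13.09 u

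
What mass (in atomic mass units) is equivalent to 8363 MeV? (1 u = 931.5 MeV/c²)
m = E/c² = 8.978 u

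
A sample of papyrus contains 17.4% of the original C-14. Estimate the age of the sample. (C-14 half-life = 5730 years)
Age = t½ × log₂(1/ratio) = 14460 years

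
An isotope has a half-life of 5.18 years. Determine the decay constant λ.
λ = ln(2)/t½ = 0.1338 year⁻¹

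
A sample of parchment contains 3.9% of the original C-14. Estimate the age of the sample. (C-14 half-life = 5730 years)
Age = t½ × log₂(1/ratio) = 26820 years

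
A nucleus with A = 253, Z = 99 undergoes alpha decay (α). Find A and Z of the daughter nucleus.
Daughter: A = 249, Z = 97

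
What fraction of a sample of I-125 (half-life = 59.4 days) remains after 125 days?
N/N₀ = (1/2)^(t/t½) = 0.2326 = 23.3%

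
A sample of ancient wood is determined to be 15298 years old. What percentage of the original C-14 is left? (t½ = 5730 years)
N/N₀ = (1/2)^(t/t½) = 0.1571 = 15.7%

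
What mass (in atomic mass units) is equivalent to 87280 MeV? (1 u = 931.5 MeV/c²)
m = E/c² = 93.7 u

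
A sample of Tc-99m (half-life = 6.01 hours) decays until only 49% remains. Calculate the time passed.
t = t½ × log₂(N₀/N) = 6.185 hours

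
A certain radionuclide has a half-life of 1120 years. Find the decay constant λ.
λ = ln(2)/t½ = 6.189e-4 year⁻¹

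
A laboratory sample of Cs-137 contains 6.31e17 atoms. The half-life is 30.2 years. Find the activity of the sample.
A = λN = 1.448e16 decays/year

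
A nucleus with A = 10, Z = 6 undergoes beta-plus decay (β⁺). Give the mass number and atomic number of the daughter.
Daughter: A = 10, Z = 5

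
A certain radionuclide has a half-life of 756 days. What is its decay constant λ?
λ = ln(2)/t½ = 9.169e-4 day⁻¹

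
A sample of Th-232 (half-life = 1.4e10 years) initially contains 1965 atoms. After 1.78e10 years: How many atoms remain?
N = N₀(1/2)^(t/t½) = 814 atoms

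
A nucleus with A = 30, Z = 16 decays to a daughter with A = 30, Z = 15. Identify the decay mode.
ΔA = 0, ΔZ = -1 ⇒ beta-plus decay (β⁺) or electron capture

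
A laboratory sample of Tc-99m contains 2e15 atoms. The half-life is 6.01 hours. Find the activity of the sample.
A = λN = 2.307e14 decays/hour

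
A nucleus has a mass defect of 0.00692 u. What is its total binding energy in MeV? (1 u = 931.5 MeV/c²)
B.E. = Δm × 931.5 = 6.446 MeV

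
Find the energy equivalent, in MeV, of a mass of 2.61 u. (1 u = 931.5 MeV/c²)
E = mc² = 2431 MeV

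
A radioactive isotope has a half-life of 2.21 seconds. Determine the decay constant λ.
λ = ln(2)/t½ = 0.3136 second⁻¹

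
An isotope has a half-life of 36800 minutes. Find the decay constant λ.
λ = ln(2)/t½ = 1.884e-5 minute⁻¹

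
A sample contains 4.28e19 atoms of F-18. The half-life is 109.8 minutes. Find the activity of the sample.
A = λN = 2.702e17 decays/minute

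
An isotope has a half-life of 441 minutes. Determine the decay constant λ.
λ = ln(2)/t½ = 0.001572 minute⁻¹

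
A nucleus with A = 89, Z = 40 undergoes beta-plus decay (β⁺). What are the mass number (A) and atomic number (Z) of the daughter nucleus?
Daughter: A = 89, Z = 39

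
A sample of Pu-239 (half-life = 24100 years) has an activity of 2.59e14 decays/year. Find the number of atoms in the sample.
N = A/λ = 9.005e18 atoms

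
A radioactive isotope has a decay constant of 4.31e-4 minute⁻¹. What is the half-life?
t½ = ln(2)/λ = 1608 minutes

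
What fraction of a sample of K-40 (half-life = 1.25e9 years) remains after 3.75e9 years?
N/N₀ = (1/2)^(t/t½) = 0.125 = 12.5%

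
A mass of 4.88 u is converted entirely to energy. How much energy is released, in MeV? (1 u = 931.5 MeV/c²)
E = mc² = 4546 MeV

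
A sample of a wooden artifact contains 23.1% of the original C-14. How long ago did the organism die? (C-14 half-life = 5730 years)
Age = t½ × log₂(1/ratio) = 12110 years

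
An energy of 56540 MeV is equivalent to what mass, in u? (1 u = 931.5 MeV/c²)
m = E/c² = 60.7 u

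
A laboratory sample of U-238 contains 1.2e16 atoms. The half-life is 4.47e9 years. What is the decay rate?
A = λN = 1.861e6 decays/year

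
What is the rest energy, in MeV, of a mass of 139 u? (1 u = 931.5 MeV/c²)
E = mc² = 1.295e5 MeV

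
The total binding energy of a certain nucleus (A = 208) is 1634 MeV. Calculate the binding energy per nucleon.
B.E./A = 1634/208 = 7.856 MeV/nucleon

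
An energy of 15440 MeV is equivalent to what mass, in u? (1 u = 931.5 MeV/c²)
m = E/c² = 16.58 u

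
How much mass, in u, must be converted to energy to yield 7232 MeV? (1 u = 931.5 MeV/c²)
m = E/c² = 7.764 u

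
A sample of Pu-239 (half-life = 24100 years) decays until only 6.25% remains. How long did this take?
t = t½ × log₂(N₀/N) = 96400 years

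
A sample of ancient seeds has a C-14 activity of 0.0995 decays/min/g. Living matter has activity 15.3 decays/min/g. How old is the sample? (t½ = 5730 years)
Age = t½ × log₂(A₀/A) = 41630 years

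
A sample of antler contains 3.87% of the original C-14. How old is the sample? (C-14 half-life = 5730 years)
Age = t½ × log₂(1/ratio) = 26880 years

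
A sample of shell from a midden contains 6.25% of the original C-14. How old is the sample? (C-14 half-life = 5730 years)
Age = t½ × log₂(1/ratio) = 22920 years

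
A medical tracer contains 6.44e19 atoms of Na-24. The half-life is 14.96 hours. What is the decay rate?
A = λN = 2.984e18 decays/hour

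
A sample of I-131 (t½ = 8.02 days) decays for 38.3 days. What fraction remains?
N/N₀ = (1/2)^(t/t½) = 0.03651 = 3.65%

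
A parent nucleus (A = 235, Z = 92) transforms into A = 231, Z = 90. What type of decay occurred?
ΔA = -4, ΔZ = -2 ⇒ alpha decay (α)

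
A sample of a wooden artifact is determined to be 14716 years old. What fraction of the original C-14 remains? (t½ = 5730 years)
N/N₀ = (1/2)^(t/t½) = 0.1686 = 16.9%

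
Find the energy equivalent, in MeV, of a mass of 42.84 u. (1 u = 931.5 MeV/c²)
E = mc² = 39910 MeV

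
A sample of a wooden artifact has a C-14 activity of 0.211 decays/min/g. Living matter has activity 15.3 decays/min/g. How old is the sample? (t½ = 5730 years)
Age = t½ × log₂(A₀/A) = 35410 years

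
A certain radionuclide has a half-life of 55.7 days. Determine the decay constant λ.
λ = ln(2)/t½ = 0.01244 day⁻¹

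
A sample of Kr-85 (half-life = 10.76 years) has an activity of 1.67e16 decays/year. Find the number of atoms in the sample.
N = A/λ = 2.592e17 atoms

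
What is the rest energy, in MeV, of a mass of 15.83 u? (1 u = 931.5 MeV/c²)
E = mc² = 14750 MeV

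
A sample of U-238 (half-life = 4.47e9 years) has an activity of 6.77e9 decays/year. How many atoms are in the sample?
N = A/λ = 4.366e19 atoms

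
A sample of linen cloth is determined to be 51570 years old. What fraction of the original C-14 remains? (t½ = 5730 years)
N/N₀ = (1/2)^(t/t½) = 0.001953 = 0.195%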